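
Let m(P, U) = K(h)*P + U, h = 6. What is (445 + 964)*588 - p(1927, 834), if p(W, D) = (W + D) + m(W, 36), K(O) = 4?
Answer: 817987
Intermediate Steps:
m(P, U) = U + 4*P (m(P, U) = 4*P + U = U + 4*P)
p(W, D) = 36 + D + 5*W (p(W, D) = (W + D) + (36 + 4*W) = (D + W) + (36 + 4*W) = 36 + D + 5*W)
(445 + 964)*588 - p(1927, 834) = (445 + 964)*588 - (36 + 834 + 5*1927) = 1409*588 - (36 + 834 + 9635) = 828492 - 1*10505 = 828492 - 10505 = 817987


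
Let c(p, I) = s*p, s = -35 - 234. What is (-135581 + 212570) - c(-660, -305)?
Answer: -100551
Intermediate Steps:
s = -269
c(p, I) = -269*p
(-135581 + 212570) - c(-660, -305) = (-135581 + 212570) - (-269)*(-660) = 76989 - 1*177540 = 76989 - 177540 = -100551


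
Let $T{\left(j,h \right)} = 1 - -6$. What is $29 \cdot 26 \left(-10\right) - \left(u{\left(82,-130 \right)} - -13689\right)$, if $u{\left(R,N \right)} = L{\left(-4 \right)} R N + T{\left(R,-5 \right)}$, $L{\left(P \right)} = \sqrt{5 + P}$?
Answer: $-10576$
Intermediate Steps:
$T{\left(j,h \right)} = 7$ ($T{\left(j,h \right)} = 1 + 6 = 7$)
$u{\left(R,N \right)} = 7 + N R$ ($u{\left(R,N \right)} = \sqrt{5 - 4} R N + 7 = \sqrt{1} R N + 7 = 1 R N + 7 = R N + 7 = N R + 7 = 7 + N R$)
$29 \cdot 26 \left(-10\right) - \left(u{\left(82,-130 \right)} - -13689\right) = 29 \cdot 26 \left(-10\right) - \left(\left(7 - 10660\right) - -13689\right) = 754 \left(-10\right) - \left(\left(7 - 10660\right) + 13689\right) = -7540 - \left(-10653 + 13689\right) = -7540 - 3036 = -10576$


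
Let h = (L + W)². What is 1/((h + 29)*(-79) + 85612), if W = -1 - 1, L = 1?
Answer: 1/83242 ≈ 1.2013e-5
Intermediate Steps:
W = -2
h = 1 (h = (1 - 2)² = (-1)² = 1)
1/((h + 29)*(-79) + 85612) = 1/((1 + 29)*(-79) + 85612) = 1/(30*(-79) + 85612) = 1/(-2370 + 85612) = 1/83242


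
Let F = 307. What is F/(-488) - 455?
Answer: -222347/488 ≈ -455.63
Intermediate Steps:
F/(-488) - 455 = 307/(-488) - 455 = 307*(-1/488) - 455 = -307/488 - 455 = -222347/488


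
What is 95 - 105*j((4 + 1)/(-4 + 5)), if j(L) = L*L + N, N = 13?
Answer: -3895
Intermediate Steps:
j(L) = 13 + L² (j(L) = L*L + 13 = L² + 13 = 13 + L²)
95 - 105*j((4 + 1)/(-4 + 5)) = 95 - 105*(13 + ((4 + 1)/(-4 + 5))²) = 95 - 105*(13 + (5/1)²) = 95 - 105*(13 + (5*1)²) = 95 - 105*(13 + 5²) = 95 - 105*(13 + 25) = 95 - 105*38 = 95 - 3990 = -3895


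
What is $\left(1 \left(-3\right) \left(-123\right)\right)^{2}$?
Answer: $136161$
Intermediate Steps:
$\left(1 \left(-3\right) \left(-123\right)\right)^{2} = \left(\left(-3\right) \left(-123\right)\right)^{2} = 369^{2} = 136161$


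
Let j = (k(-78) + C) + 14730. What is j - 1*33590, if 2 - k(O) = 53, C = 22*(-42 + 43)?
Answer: -18889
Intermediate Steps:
C = 22 (C = 22*1 = 22)
k(O) = -51 (k(O) = 2 - 1*53 = 2 - 53 = -51)
j = 14701 (j = (-51 + 22) + 14730 = -29 + 14730 = 14701)
j - 1*33590 = 14701 - 1*33590 = 14701 - 33590 = -18889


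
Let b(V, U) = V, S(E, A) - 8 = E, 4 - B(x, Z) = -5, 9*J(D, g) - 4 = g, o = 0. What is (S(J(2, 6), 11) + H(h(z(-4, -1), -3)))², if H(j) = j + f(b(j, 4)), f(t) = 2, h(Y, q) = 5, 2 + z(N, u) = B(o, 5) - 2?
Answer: 21025/81 ≈ 259.57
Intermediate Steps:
J(D, g) = 4/9 + g/9
B(x, Z) = 9 (B(x, Z) = 4 - 1*(-5) = 4 + 5 = 9)
z(N, u) = 5 (z(N, u) = -2 + (9 - 2) = -2 + 7 = 5)
S(E, A) = 8 + E
H(j) = 2 + j (H(j) = j + 2 = 2 + j)
(S(J(2, 6), 11) + H(h(z(-4, -1), -3)))² = ((8 + (4/9 + (⅑)*6)) + (2 + 5))² = ((8 + (4/9 + ⅔)) + 7)² = ((8 + 10/9) + 7)² = (82/9 + 7)² = (145/9)² = 21025/81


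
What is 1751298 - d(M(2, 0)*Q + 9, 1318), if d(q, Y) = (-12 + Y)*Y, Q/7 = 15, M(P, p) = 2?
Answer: 29990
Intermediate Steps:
Q = 105 (Q = 7*15 = 105)
d(q, Y) = Y*(-12 + Y)
1751298 - d(M(2, 0)*Q + 9, 1318) = 1751298 - 1318*(-12 + 1318) = 1751298 - 1318*1306 = 1751298 - 1*1721308 = 1751298 - 1721308 = 29990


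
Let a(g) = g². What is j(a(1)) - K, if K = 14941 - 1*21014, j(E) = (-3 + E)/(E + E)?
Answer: 6072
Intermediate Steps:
j(E) = (-3 + E)/(2*E) (j(E) = (-3 + E)/((2*E)) = (-3 + E)*(1/(2*E)) = (-3 + E)/(2*E))
K = -6073 (K = 14941 - 21014 = -6073)
j(a(1)) - K = (-3 + 1²)/(2*(1²)) - 1*(-6073) = (½)*(-3 + 1)/1 + 6073 = (½)*1*(-2) + 6073 = -1 + 6073 = 6072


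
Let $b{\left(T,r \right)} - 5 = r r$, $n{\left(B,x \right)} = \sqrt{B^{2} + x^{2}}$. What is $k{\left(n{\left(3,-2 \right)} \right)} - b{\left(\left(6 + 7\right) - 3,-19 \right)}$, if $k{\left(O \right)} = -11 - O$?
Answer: $-377 - \sqrt{13} \approx -380.61$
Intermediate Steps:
$b{\left(T,r \right)} = 5 + r^{2}$ ($b{\left(T,r \right)} = 5 + r r = 5 + r^{2}$)
$k{\left(n{\left(3,-2 \right)} \right)} - b{\left(\left(6 + 7\right) - 3,-19 \right)} = \left(-11 - \sqrt{3^{2} + \left(-2\right)^{2}}\right) - \left(5 + \left(-19\right)^{2}\right) = \left(-11 - \sqrt{9 + 4}\right) - \left(5 + 361\right) = \left(-11 - \sqrt{13}\right) - 366 = -377 - \sqrt{13}$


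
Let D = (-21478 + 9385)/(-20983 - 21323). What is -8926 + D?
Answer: -125870421/14102 ≈ -8925.7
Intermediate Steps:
D = 4031/14102 (D = -12093/(-42306) = -12093*(-1/42306) = 4031/14102 ≈ 0.28585)
-8926 + D = -8926 + 4031/14102 = -125870421/14102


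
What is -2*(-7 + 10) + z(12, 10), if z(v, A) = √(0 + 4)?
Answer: -4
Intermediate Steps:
z(v, A) = 2 (z(v, A) = √4 = 2)
-2*(-7 + 10) + z(12, 10) = -2*(-7 + 10) + 2 = -2*3 + 2 = -6 + 2 = -4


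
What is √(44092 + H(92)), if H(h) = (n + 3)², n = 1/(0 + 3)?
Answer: 8*√6202/3 ≈ 210.01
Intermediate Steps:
n = ⅓ (n = 1/3 = ⅓ ≈ 0.33333)
H(h) = 100/9 (H(h) = (⅓ + 3)² = (10/3)² = 100/9)
√(44092 + H(92)) = √(44092 + 100/9) = √(396928/9) = 8*√6202/3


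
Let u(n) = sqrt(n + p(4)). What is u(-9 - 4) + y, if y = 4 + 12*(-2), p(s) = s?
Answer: -20 + 3*I ≈ -20.0 + 3.0*I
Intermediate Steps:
u(n) = sqrt(4 + n) (u(n) = sqrt(n + 4) = sqrt(4 + n))
y = -20 (y = 4 - 24 = -20)
u(-9 - 4) + y = sqrt(4 + (-9 - 4)) - 20 = sqrt(4 - 13) - 20 = sqrt(-9) - 20 = 3*I - 20 = -20 + 3*I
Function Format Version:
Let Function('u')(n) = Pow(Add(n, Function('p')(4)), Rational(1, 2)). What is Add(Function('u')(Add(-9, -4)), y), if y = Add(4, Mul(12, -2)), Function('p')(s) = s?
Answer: Add(-20, Mul(3, I)) ≈ Add(-20.000, Mul(3.0000, I))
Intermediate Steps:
Function('u')(n) = Pow(Add(4, n), Rational(1, 2)) (Function('u')(n) = Pow(Add(n, 4), Rational(1, 2)) = Pow(Add(4, n), Rational(1, 2)))
y = -20 (y = Add(4, -24) = -20)
Add(Function('u')(Add(-9, -4)), y) = Add(Pow(Add(4, Add(-9, -4)), Rational(1, 2)), -20) = Add(Pow(Add(4, -13), Rational(1, 2)), -20) = Add(Pow(-9, Rational(1, 2)), -20) = Add(Mul(3, I), -20) = Add(-20, Mul(3, I))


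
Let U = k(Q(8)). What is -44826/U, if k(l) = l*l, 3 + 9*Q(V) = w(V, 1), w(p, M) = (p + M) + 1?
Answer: -3630906/49 ≈ -74100.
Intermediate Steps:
w(p, M) = 1 + M + p (w(p, M) = (M + p) + 1 = 1 + M + p)
Q(V) = -1/9 + V/9 (Q(V) = -1/3 + (1 + 1 + V)/9 = -1/3 + (2 + V)/9 = -1/3 + (2/9 + V/9) = -1/9 + V/9)
k(l) = l**2
U = 49/81 (U = (-1/9 + (1/9)*8)**2 = (-1/9 + 8/9)**2 = (7/9)**2 = 49/81 ≈ 0.60494)
-44826/U = -44826/49/81 = -44826*81/49 = -3630906/49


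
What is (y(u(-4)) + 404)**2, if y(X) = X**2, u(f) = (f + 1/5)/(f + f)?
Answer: 418299791121/2560000 ≈ 1.6340e+5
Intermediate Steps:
u(f) = (1/5 + f)/(2*f) (u(f) = (f + 1/5)/((2*f)) = (1/5 + f)*(1/(2*f)) = (1/5 + f)/(2*f))
(y(u(-4)) + 404)**2 = (((1/10)*(1 + 5*(-4))/(-4))**2 + 404)**2 = (((1/10)*(-1/4)*(1 - 20))**2 + 404)**2 = (((1/10)*(-1/4)*(-19))**2 + 404)**2 = ((19/40)**2 + 404)**2 = (361/1600 + 404)**2 = (646761/1600)**2 = 418299791121/2560000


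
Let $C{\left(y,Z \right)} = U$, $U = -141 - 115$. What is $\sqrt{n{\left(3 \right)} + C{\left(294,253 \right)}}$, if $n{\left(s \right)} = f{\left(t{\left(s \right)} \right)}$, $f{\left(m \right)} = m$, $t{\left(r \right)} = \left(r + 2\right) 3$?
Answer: $i \sqrt{241} \approx 15.524 i$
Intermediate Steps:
$t{\left(r \right)} = 6 + 3 r$ ($t{\left(r \right)} = \left(2 + r\right) 3 = 6 + 3 r$)
$U = -256$
$C{\left(y,Z \right)} = -256$
$n{\left(s \right)} = 6 + 3 s$
$\sqrt{n{\left(3 \right)} + C{\left(294,253 \right)}} = \sqrt{\left(6 + 3 \cdot 3\right) - 256} = \sqrt{\left(6 + 9\right) - 256} = \sqrt{15 - 256} = \sqrt{-241} = i \sqrt{241}$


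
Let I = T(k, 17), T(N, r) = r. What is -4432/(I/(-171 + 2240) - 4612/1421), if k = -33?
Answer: 13030297168/9518071 ≈ 1369.0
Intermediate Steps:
I = 17
-4432/(I/(-171 + 2240) - 4612/1421) = -4432/(17/(-171 + 2240) - 4612/1421) = -4432/(17/2069 - 4612*1/1421) = -4432/(17*(1/2069) - 4612/1421) = -4432/(17/2069 - 4612/1421) = -4432/(-9518071/2940049) = -4432*(-2940049/9518071) = 13030297168/9518071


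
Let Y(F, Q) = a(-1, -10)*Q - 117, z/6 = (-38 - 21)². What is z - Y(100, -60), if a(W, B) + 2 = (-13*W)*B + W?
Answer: 13023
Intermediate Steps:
z = 20886 (z = 6*(-38 - 21)² = 6*(-59)² = 6*3481 = 20886)
a(W, B) = -2 + W - 13*B*W (a(W, B) = -2 + ((-13*W)*B + W) = -2 + (-13*B*W + W) = -2 + (W - 13*B*W) = -2 + W - 13*B*W)
Y(F, Q) = -117 - 133*Q (Y(F, Q) = (-2 - 1 - 13*(-10)*(-1))*Q - 117 = (-2 - 1 - 130)*Q - 117 = -133*Q - 117 = -117 - 133*Q)
z - Y(100, -60) = 20886 - (-117 - 133*(-60)) = 20886 - (-117 + 7980) = 20886 - 1*7863 = 20886 - 7863 = 13023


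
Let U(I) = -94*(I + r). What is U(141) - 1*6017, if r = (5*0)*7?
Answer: -19271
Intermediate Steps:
r = 0 (r = 0*7 = 0)
U(I) = -94*I (U(I) = -94*(I + 0) = -94*I)
U(141) - 1*6017 = -94*141 - 1*6017 = -13254 - 6017 = -19271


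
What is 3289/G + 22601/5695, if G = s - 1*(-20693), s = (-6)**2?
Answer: 487226984/118051655 ≈ 4.1272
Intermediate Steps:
s = 36
G = 20729 (G = 36 - 1*(-20693) = 36 + 20693 = 20729)
3289/G + 22601/5695 = 3289/20729 + 22601/5695 = 487226984/118051655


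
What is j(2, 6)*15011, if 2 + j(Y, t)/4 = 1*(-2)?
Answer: -240176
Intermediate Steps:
j(Y, t) = -16 (j(Y, t) = -8 + 4*(1*(-2)) = -8 + 4*(-2) = -8 - 8 = -16)
j(2, 6)*15011 = -16*15011 = -240176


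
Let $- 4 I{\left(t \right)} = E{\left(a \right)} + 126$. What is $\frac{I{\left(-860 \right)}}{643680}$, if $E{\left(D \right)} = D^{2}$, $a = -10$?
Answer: $- \frac{113}{1287360} \approx -8.7777 \cdot 10^{-5}$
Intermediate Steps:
$I{\left(t \right)} = - \frac{113}{2}$ ($I{\left(t \right)} = - \frac{\left(-10\right)^{2} + 126}{4} = - \frac{100 + 126}{4} = \left(- \frac{1}{4}\right) 226 = - \frac{113}{2}$)
$\frac{I{\left(-860 \right)}}{643680} = - \frac{113}{2 \cdot 643680} = \left(- \frac{113}{2}\right) \frac{1}{643680} = - \frac{113}{1287360}$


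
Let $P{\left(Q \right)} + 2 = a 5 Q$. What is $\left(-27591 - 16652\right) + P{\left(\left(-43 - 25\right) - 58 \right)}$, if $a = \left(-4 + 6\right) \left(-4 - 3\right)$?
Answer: $-35425$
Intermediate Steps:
$a = -14$ ($a = 2 \left(-7\right) = -14$)
$P{\left(Q \right)} = -2 - 70 Q$ ($P{\left(Q \right)} = -2 + \left(-14\right) 5 Q = -2 - 70 Q$)
$\left(-27591 - 16652\right) + P{\left(\left(-43 - 25\right) - 58 \right)} = \left(-27591 - 16652\right) - \left(2 + 70 \left(\left(-43 - 25\right) - 58\right)\right) = -44243 - \left(2 + 70 \left(-68 - 58\right)\right) = -44243 - -8818 = -44243 + \left(-2 + 8820\right) = -44243 + 8818 = -35425$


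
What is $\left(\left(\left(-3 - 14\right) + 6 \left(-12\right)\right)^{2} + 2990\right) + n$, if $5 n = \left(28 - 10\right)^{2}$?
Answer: $\frac{54879}{5} \approx 10976.0$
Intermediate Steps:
$n = \frac{324}{5}$ ($n = \frac{\left(28 - 10\right)^{2}}{5} = \frac{18^{2}}{5} = \frac{1}{5} \cdot 324 = \frac{324}{5} \approx 64.8$)
$\left(\left(\left(-3 - 14\right) + 6 \left(-12\right)\right)^{2} + 2990\right) + n = \left(\left(\left(-3 - 14\right) + 6 \left(-12\right)\right)^{2} + 2990\right) + \frac{324}{5} = \left(\left(-17 - 72\right)^{2} + 2990\right) + \frac{324}{5} = \left(\left(-89\right)^{2} + 2990\right) + \frac{324}{5} = \left(7921 + 2990\right) + \frac{324}{5} = 10911 + \frac{324}{5} = \frac{54879}{5}$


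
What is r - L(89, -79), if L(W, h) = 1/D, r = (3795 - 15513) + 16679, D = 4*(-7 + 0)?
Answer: 138909/28 ≈ 4961.0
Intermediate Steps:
D = -28 (D = 4*(-7) = -28)
r = 4961 (r = -11718 + 16679 = 4961)
L(W, h) = -1/28 (L(W, h) = 1/(-28) = -1/28)
r - L(89, -79) = 4961 - 1*(-1/28) = 4961 + 1/28 = 138909/28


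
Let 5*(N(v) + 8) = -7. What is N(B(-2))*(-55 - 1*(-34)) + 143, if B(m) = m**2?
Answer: 1702/5 ≈ 340.40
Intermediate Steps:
N(v) = -47/5 (N(v) = -8 + (1/5)*(-7) = -8 - 7/5 = -47/5)
N(B(-2))*(-55 - 1*(-34)) + 143 = -47*(-55 - 1*(-34))/5 + 143 = -47*(-55 + 34)/5 + 143 = -47/5*(-21) + 143 = 987/5 + 143 = 1702/5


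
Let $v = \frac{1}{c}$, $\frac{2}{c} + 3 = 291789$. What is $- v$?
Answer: $-145893$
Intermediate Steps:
$c = \frac{1}{145893}$ ($c = \frac{2}{-3 + 291789} = \frac{2}{291786} = 2 \cdot \frac{1}{291786} = \frac{1}{145893} \approx 6.8543 \cdot 10^{-6}$)
$v = 145893$ ($v = \frac{1}{\frac{1}{145893}} = 145893$)
$- v = \left(-1\right) 145893 = -145893$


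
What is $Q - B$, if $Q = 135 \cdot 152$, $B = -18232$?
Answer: $38752$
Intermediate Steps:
$Q = 20520$
$Q - B = 20520 - -18232 = 20520 + 18232 = 38752$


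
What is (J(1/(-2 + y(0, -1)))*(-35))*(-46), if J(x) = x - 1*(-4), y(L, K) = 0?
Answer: 5635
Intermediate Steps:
J(x) = 4 + x (J(x) = x + 4 = 4 + x)
(J(1/(-2 + y(0, -1)))*(-35))*(-46) = ((4 + 1/(-2 + 0))*(-35))*(-46) = ((4 + 1/(-2))*(-35))*(-46) = ((4 - ½)*(-35))*(-46) = ((7/2)*(-35))*(-46) = -245/2*(-46) = 5635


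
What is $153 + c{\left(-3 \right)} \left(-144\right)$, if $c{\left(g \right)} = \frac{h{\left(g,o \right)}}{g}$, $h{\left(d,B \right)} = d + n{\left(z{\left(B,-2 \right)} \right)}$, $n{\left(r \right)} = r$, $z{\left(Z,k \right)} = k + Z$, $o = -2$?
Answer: $-183$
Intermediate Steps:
$z{\left(Z,k \right)} = Z + k$
$h{\left(d,B \right)} = -2 + B + d$ ($h{\left(d,B \right)} = d + \left(B - 2\right) = d + \left(-2 + B\right) = -2 + B + d$)
$c{\left(g \right)} = \frac{-4 + g}{g}$ ($c{\left(g \right)} = \frac{-2 - 2 + g}{g} = \frac{-4 + g}{g}$)
$153 + c{\left(-3 \right)} \left(-144\right) = 153 + \frac{-4 - 3}{-3} \left(-144\right) = 153 + \left(- \frac{1}{3}\right) \left(-7\right) \left(-144\right) = 153 + \frac{7}{3} \left(-144\right) = 153 - 336 = -183$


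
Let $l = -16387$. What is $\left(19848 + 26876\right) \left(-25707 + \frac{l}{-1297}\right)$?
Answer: $- \frac{1557104960608}{1297} \approx -1.2005 \cdot 10^{9}$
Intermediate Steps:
$\left(19848 + 26876\right) \left(-25707 + \frac{l}{-1297}\right) = \left(19848 + 26876\right) \left(-25707 - \frac{16387}{-1297}\right) = 46724 \left(-25707 - - \frac{16387}{1297}\right) = 46724 \left(-25707 + \frac{16387}{1297}\right) = 46724 \left(- \frac{33325592}{1297}\right) = - \frac{1557104960608}{1297}$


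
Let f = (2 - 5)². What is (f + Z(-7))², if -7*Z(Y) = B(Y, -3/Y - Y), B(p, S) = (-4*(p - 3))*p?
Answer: 2401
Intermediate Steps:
B(p, S) = p*(12 - 4*p) (B(p, S) = (-4*(-3 + p))*p = (12 - 4*p)*p = p*(12 - 4*p))
Z(Y) = -4*Y*(3 - Y)/7
f = 9 (f = (-3)² = 9)
(f + Z(-7))² = (9 + (4/7)*(-7)*(-3 - 7))² = (9 + (4/7)*(-7)*(-10))² = (9 + 40)² = 49² = 2401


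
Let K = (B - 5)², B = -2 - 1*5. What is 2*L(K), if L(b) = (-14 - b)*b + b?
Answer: -45216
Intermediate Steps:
B = -7 (B = -2 - 5 = -7)
K = 144 (K = (-7 - 5)² = (-12)² = 144)
L(b) = b + b*(-14 - b) (L(b) = b*(-14 - b) + b = b + b*(-14 - b))
2*L(K) = 2*(-1*144*(13 + 144)) = 2*(-1*144*157) = 2*(-22608) = -45216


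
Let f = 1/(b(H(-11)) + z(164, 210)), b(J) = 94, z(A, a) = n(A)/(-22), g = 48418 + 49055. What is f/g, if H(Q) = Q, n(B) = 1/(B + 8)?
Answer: 3784/34670658735 ≈ 1.0914e-7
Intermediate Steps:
n(B) = 1/(8 + B)
g = 97473
z(A, a) = -1/(22*(8 + A)) (z(A, a) = 1/((8 + A)*(-22)) = -1/22/(8 + A) = -1/(22*(8 + A)))
f = 3784/355695 (f = 1/(94 - 1/(176 + 22*164)) = 1/(94 - 1/(176 + 3608)) = 1/(94 - 1/3784) = 1/(355695/3784) = 3784/355695 ≈ 0.010638)
f/g = (3784/355695)/97473 = (3784/355695)*(1/97473) = 3784/34670658735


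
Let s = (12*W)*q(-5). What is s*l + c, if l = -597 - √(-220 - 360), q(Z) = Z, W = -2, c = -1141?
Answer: -72781 - 240*I*√145 ≈ -72781.0 - 2890.0*I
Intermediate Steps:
l = -597 - 2*I*√145 (l = -597 - √(-580) = -597 - 2*I*√145 ≈ -597.0 - 24.083*I)
s = 120 (s = (12*(-2))*(-5) = -24*(-5) = 120)
s*l + c = 120*(-597 - 2*I*√145) - 1141 = (-71640 - 240*I*√145) - 1141 = -72781 - 240*I*√145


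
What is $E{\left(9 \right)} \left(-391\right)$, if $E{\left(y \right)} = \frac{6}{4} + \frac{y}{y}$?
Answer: $- \frac{1955}{2} \approx -977.5$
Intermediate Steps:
$E{\left(y \right)} = \frac{5}{2}$ ($E{\left(y \right)} = 6 \cdot \frac{1}{4} + 1 = \frac{3}{2} + 1 = \frac{5}{2}$)
$E{\left(9 \right)} \left(-391\right) = \frac{5}{2} \left(-391\right) = - \frac{1955}{2}$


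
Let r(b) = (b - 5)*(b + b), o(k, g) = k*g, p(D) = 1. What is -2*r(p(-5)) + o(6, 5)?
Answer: 46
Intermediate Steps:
o(k, g) = g*k
r(b) = 2*b*(-5 + b) (r(b) = (-5 + b)*(2*b) = 2*b*(-5 + b))
-2*r(p(-5)) + o(6, 5) = -4*(-5 + 1) + 5*6 = -4*(-4) + 30 = -2*(-8) + 30 = 16 + 30 = 46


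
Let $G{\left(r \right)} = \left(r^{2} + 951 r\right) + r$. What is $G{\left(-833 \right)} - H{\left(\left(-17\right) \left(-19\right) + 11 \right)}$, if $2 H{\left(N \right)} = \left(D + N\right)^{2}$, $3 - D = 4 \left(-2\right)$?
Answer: $- \frac{317279}{2} \approx -1.5864 \cdot 10^{5}$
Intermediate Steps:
$G{\left(r \right)} = r^{2} + 952 r$
$D = 11$ ($D = 3 - 4 \left(-2\right) = 3 - -8 = 3 + 8 = 11$)
$H{\left(N \right)} = \frac{\left(11 + N\right)^{2}}{2}$
$G{\left(-833 \right)} - H{\left(\left(-17\right) \left(-19\right) + 11 \right)} = - 833 \left(952 - 833\right) - \frac{\left(11 + \left(\left(-17\right) \left(-19\right) + 11\right)\right)^{2}}{2} = \left(-833\right) 119 - \frac{\left(11 + \left(323 + 11\right)\right)^{2}}{2} = -99127 - \frac{\left(11 + 334\right)^{2}}{2} = -99127 - \frac{345^{2}}{2} = -99127 - \frac{1}{2} \cdot 119025 = -99127 - \frac{119025}{2} = - \frac{317279}{2}$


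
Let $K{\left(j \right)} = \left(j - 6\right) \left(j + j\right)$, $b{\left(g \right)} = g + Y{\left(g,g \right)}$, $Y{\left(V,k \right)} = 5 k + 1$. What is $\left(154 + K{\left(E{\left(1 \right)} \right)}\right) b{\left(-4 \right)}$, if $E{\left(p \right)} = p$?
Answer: $-3312$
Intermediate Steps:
$Y{\left(V,k \right)} = 1 + 5 k$
$b{\left(g \right)} = 1 + 6 g$ ($b{\left(g \right)} = g + \left(1 + 5 g\right) = 1 + 6 g$)
$K{\left(j \right)} = 2 j \left(-6 + j\right)$ ($K{\left(j \right)} = \left(-6 + j\right) 2 j = 2 j \left(-6 + j\right)$)
$\left(154 + K{\left(E{\left(1 \right)} \right)}\right) b{\left(-4 \right)} = \left(154 + 2 \cdot 1 \left(-6 + 1\right)\right) \left(1 + 6 \left(-4\right)\right) = \left(154 + 2 \cdot 1 \left(-5\right)\right) \left(1 - 24\right) = \left(154 - 10\right) \left(-23\right) = 144 \left(-23\right) = -3312$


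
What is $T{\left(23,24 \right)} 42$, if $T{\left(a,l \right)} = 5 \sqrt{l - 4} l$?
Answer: $10080 \sqrt{5} \approx 22540.0$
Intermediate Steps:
$T{\left(a,l \right)} = 5 l \sqrt{-4 + l}$ ($T{\left(a,l \right)} = 5 \sqrt{-4 + l} l = 5 l \sqrt{-4 + l}$)
$T{\left(23,24 \right)} 42 = 5 \cdot 24 \sqrt{-4 + 24} \cdot 42 = 5 \cdot 24 \sqrt{20} \cdot 42 = 5 \cdot 24 \cdot 2 \sqrt{5} \cdot 42 = 240 \sqrt{5} \cdot 42 = 10080 \sqrt{5}$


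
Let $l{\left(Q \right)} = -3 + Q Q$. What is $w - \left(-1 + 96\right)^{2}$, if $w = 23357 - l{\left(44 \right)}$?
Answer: $12399$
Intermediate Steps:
$l{\left(Q \right)} = -3 + Q^{2}$
$w = 21424$ ($w = 23357 - \left(-3 + 44^{2}\right) = 23357 - \left(-3 + 1936\right) = 23357 - 1933 = 21424$)
$w - \left(-1 + 96\right)^{2} = 21424 - \left(-1 + 96\right)^{2} = 21424 - 95^{2} = 21424 - 9025 = 12399$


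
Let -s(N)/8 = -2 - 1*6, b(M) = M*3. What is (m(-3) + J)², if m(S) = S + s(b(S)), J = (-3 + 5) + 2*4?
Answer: 5041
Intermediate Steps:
b(M) = 3*M
s(N) = 64 (s(N) = -8*(-2 - 1*6) = -8*(-2 - 6) = -8*(-8) = 64)
J = 10 (J = 2 + 8 = 10)
m(S) = 64 + S (m(S) = S + 64 = 64 + S)
(m(-3) + J)² = ((64 - 3) + 10)² = (61 + 10)² = 71² = 5041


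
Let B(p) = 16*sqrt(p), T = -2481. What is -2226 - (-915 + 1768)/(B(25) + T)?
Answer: -5343773/2401 ≈ -2225.6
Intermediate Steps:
-2226 - (-915 + 1768)/(B(25) + T) = -2226 - (-915 + 1768)/(16*sqrt(25) - 2481) = -2226 - 853/(16*5 - 2481) = -2226 - 853/(80 - 2481) = -2226 - 853/(-2401) = -2226 - 853*(-1)/2401 = -2226 - 1*(-853/2401) = -2226 + 853/2401 = -5343773/2401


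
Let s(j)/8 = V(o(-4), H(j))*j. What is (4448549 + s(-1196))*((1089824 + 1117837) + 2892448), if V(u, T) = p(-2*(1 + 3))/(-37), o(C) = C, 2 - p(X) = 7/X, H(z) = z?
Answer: 839599431096489/37 ≈ 2.2692e+13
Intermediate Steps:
p(X) = 2 - 7/X
V(u, T) = -23/296 (V(u, T) = (2 - 7*(-1/(2*(1 + 3))))/(-37) = (2 - 7/((-2*4)))*(-1/37) = (2 - 7/(-8))*(-1/37) = (2 - 7*(-⅛))*(-1/37) = (2 + 7/8)*(-1/37) = (23/8)*(-1/37) = -23/296)
s(j) = -23*j/37 (s(j) = 8*(-23*j/296) = -23*j/37)
(4448549 + s(-1196))*((1089824 + 1117837) + 2892448) = (4448549 - 23/37*(-1196))*((1089824 + 1117837) + 2892448) = (4448549 + 27508/37)*(2207661 + 2892448) = (164623821/37)*5100109 = 839599431096489/37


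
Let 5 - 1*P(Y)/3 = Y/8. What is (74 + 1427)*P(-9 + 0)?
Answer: 220647/8 ≈ 27581.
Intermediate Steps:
P(Y) = 15 - 3*Y/8
(74 + 1427)*P(-9 + 0) = (74 + 1427)*(15 - 3*(-9 + 0)/8) = 1501*(15 - 3/8*(-9)) = 1501*(15 + 27/8) = 1501*(147/8) = 220647/8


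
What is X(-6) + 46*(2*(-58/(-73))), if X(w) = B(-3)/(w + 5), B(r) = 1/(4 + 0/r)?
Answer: 21271/292 ≈ 72.846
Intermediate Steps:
B(r) = 1/4 (B(r) = 1/(4 + 0) = 1/4)
X(w) = 1/(4*(5 + w)) (X(w) = (1/4)/(w + 5) = (1/4)/(5 + w) = 1/(4*(5 + w)))
X(-6) + 46*(2*(-58/(-73))) = 1/(4*(5 - 6)) + 46*(2*(-58/(-73))) = (1/4)/(-1) + 46*(2*(-58*(-1/73))) = (1/4)*(-1) + 46*(2*(58/73)) = -1/4 + 46*(116/73) = -1/4 + 5336/73 = 21271/292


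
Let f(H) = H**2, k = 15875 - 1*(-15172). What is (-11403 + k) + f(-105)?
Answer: 30669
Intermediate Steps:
k = 31047 (k = 15875 + 15172 = 31047)
(-11403 + k) + f(-105) = (-11403 + 31047) + (-105)**2 = 19644 + 11025 = 30669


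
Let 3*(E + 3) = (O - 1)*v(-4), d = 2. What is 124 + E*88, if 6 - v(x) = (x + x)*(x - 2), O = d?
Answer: -1372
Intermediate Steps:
O = 2
v(x) = 6 - 2*x*(-2 + x) (v(x) = 6 - (x + x)*(x - 2) = 6 - 2*x*(-2 + x))
E = -17 (E = -3 + ((2 - 1)*(6 - 2*(-4)**2 + 4*(-4)))/3 = -3 + (1*(6 - 2*16 - 16))/3 = -3 + (1*(6 - 32 - 16))/3 = -3 + (1*(-42))/3 = -3 + (1/3)*(-42) = -3 - 14 = -17)
124 + E*88 = 124 - 17*88 = 124 - 1496 = -1372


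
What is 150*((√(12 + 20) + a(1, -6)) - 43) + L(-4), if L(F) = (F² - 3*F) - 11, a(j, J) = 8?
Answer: -5233 + 600*√2 ≈ -4384.5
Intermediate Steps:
L(F) = -11 + F² - 3*F
150*((√(12 + 20) + a(1, -6)) - 43) + L(-4) = 150*((√(12 + 20) + 8) - 43) + (-11 + (-4)² - 3*(-4)) = 150*((√32 + 8) - 43) + (-11 + 16 + 12) = 150*((4*√2 + 8) - 43) + 17 = 150*((8 + 4*√2) - 43) + 17 = 150*(-35 + 4*√2) + 17 = (-5250 + 600*√2) + 17 = -5233 + 600*√2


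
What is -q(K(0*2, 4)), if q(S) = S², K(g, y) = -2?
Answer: -4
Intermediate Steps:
-q(K(0*2, 4)) = -1*(-2)² = -1*4 = -4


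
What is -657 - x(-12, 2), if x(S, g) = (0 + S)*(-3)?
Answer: -693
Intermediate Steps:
x(S, g) = -3*S (x(S, g) = S*(-3) = -3*S)
-657 - x(-12, 2) = -657 - (-3)*(-12) = -657 - 1*36 = -657 - 36 = -693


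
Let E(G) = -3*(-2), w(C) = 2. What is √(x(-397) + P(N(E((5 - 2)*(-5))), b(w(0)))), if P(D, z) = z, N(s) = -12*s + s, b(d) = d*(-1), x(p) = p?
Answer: I*√399 ≈ 19.975*I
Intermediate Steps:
E(G) = 6
b(d) = -d
N(s) = -11*s
√(x(-397) + P(N(E((5 - 2)*(-5))), b(w(0)))) = √(-397 - 1*2) = √(-397 - 2) = √(-399) = I*√399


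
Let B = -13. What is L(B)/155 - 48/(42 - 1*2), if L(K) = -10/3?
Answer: -568/465 ≈ -1.2215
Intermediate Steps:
L(K) = -10/3 (L(K) = -10*⅓ = -10/3)
L(B)/155 - 48/(42 - 1*2) = -10/3/155 - 48/(42 - 1*2) = -10/3*1/155 - 48/(42 - 2) = -2/93 - 48/40 = -2/93 - 48*1/40 = -2/93 - 6/5 = -568/465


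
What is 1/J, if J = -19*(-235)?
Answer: 1/4465 ≈ 0.00022396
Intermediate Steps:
J = 4465
1/J = 1/4465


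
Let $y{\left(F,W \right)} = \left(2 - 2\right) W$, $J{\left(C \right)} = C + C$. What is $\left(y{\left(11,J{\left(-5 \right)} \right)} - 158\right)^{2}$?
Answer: $24964$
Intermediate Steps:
$J{\left(C \right)} = 2 C$
$y{\left(F,W \right)} = 0$ ($y{\left(F,W \right)} = 0 W = 0$)
$\left(y{\left(11,J{\left(-5 \right)} \right)} - 158\right)^{2} = \left(0 - 158\right)^{2} = \left(-158\right)^{2} = 24964$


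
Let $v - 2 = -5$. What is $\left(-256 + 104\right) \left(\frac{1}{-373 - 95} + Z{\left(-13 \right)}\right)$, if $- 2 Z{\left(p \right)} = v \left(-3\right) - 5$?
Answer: $\frac{35606}{117} \approx 304.32$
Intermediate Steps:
$v = -3$ ($v = 2 - 5 = -3$)
$Z{\left(p \right)} = -2$ ($Z{\left(p \right)} = - \frac{\left(-3\right) \left(-3\right) - 5}{2} = - \frac{9 - 5}{2} = \left(- \frac{1}{2}\right) 4 = -2$)
$\left(-256 + 104\right) \left(\frac{1}{-373 - 95} + Z{\left(-13 \right)}\right) = \left(-256 + 104\right) \left(\frac{1}{-373 - 95} - 2\right) = - 152 \left(\frac{1}{-468} - 2\right) = - 152 \left(- \frac{1}{468} - 2\right) = \left(-152\right) \left(- \frac{937}{468}\right) = \frac{35606}{117}$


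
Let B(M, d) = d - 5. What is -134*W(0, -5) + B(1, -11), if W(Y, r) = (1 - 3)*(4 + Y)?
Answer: 1056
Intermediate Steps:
B(M, d) = -5 + d
W(Y, r) = -8 - 2*Y (W(Y, r) = -2*(4 + Y) = -8 - 2*Y)
-134*W(0, -5) + B(1, -11) = -134*(-8 - 2*0) + (-5 - 11) = -134*(-8 + 0) - 16 = -134*(-8) - 16 = 1072 - 16 = 1056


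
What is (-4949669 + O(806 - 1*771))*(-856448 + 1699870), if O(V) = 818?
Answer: -4173969808122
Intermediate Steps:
(-4949669 + O(806 - 1*771))*(-856448 + 1699870) = (-4949669 + 818)*(-856448 + 1699870) = -4948851*843422 = -4173969808122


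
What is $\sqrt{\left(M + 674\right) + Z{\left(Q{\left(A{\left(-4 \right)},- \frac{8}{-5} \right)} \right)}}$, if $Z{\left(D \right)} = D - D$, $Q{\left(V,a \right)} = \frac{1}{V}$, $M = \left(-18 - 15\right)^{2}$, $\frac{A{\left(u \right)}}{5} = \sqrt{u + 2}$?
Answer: $\sqrt{1763} \approx 41.988$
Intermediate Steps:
$A{\left(u \right)} = 5 \sqrt{2 + u}$ ($A{\left(u \right)} = 5 \sqrt{u + 2} = 5 \sqrt{2 + u}$)
$M = 1089$ ($M = \left(-33\right)^{2} = 1089$)
$Z{\left(D \right)} = 0$
$\sqrt{\left(M + 674\right) + Z{\left(Q{\left(A{\left(-4 \right)},- \frac{8}{-5} \right)} \right)}} = \sqrt{\left(1089 + 674\right) + 0} = \sqrt{1763 + 0} = \sqrt{1763}$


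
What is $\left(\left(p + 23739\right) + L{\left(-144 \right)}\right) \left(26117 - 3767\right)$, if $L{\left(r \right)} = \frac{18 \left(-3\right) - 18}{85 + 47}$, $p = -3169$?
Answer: $\frac{5057000400}{11} \approx 4.5973 \cdot 10^{8}$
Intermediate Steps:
$L{\left(r \right)} = - \frac{6}{11}$ ($L{\left(r \right)} = \frac{-54 - 18}{132} = \left(-72\right) \frac{1}{132} = - \frac{6}{11}$)
$\left(\left(p + 23739\right) + L{\left(-144 \right)}\right) \left(26117 - 3767\right) = \left(\left(-3169 + 23739\right) - \frac{6}{11}\right) \left(26117 - 3767\right) = \left(20570 - \frac{6}{11}\right) 22350 = \frac{226264}{11} \cdot 22350 = \frac{5057000400}{11}$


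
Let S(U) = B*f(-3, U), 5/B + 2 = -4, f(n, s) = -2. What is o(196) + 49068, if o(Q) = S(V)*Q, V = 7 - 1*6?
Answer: 148184/3 ≈ 49395.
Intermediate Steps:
B = -5/6 (B = 5/(-2 - 4) = 5/(-6) = 5*(-1/6) = -5/6 ≈ -0.83333)
V = 1 (V = 7 - 6 = 1)
S(U) = 5/3 (S(U) = -5/6*(-2) = 5/3)
o(Q) = 5*Q/3
o(196) + 49068 = (5/3)*196 + 49068 = 980/3 + 49068 = 148184/3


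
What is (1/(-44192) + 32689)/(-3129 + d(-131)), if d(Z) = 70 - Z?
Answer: -1444592287/129394176 ≈ -11.164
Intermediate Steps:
(1/(-44192) + 32689)/(-3129 + d(-131)) = (1/(-44192) + 32689)/(-3129 + (70 - 1*(-131))) = (-1/44192 + 32689)/(-3129 + (70 + 131)) = 1444592287/(44192*(-3129 + 201)) = (1444592287/44192)/(-2928) = (1444592287/44192)*(-1/2928) = -1444592287/129394176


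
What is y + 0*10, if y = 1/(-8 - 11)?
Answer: -1/19 ≈ -0.052632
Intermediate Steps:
y = -1/19 (y = 1/(-19) = -1/19 ≈ -0.052632)
y + 0*10 = -1/19 + 0*10 = -1/19 + 0 = -1/19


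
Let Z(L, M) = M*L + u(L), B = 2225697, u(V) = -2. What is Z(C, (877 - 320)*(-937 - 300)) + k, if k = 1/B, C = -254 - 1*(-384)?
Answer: -199358288806883/2225697 ≈ -8.9571e+7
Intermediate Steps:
C = 130 (C = -254 + 384 = 130)
Z(L, M) = -2 + L*M (Z(L, M) = M*L - 2 = L*M - 2 = -2 + L*M)
k = 1/2225697 ≈ 4.4930e-7
Z(C, (877 - 320)*(-937 - 300)) + k = (-2 + 130*((877 - 320)*(-937 - 300))) + 1/2225697 = (-2 + 130*(557*(-1237))) + 1/2225697 = (-2 + 130*(-689009)) + 1/2225697 = (-2 - 89571170) + 1/2225697 = -89571172 + 1/2225697 = -199358288806883/2225697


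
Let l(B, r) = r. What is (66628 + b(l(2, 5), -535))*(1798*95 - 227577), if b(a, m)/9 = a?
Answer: -3784826191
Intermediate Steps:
b(a, m) = 9*a
(66628 + b(l(2, 5), -535))*(1798*95 - 227577) = (66628 + 9*5)*(1798*95 - 227577) = (66628 + 45)*(170810 - 227577) = 66673*(-56767) = -3784826191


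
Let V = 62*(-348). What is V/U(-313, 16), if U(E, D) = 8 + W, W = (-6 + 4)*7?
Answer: 3596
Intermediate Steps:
W = -14 (W = -2*7 = -14)
U(E, D) = -6 (U(E, D) = 8 - 14 = -6)
V = -21576
V/U(-313, 16) = -21576/(-6) = -21576*(-⅙) = 3596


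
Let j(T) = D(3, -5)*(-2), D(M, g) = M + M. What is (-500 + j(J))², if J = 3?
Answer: 262144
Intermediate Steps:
D(M, g) = 2*M
j(T) = -12 (j(T) = (2*3)*(-2) = 6*(-2) = -12)
(-500 + j(J))² = (-500 - 12)² = (-512)² = 262144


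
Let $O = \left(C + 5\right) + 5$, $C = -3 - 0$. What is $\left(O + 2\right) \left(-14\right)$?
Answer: $-126$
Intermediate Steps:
$C = -3$ ($C = -3 + 0 = -3$)
$O = 7$ ($O = \left(-3 + 5\right) + 5 = 2 + 5 = 7$)
$\left(O + 2\right) \left(-14\right) = \left(7 + 2\right) \left(-14\right) = 9 \left(-14\right) = -126$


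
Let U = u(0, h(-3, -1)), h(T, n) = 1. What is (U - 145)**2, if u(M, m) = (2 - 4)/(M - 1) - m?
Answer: 20736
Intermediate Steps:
u(M, m) = -m - 2/(-1 + M) (u(M, m) = -2/(-1 + M) - m = -m - 2/(-1 + M))
U = 1 (U = (-2 + 1 - 1*0*1)/(-1 + 0) = (-2 + 1 + 0)/(-1) = -1*(-1) = 1)
(U - 145)**2 = (1 - 145)**2 = (-144)**2 = 20736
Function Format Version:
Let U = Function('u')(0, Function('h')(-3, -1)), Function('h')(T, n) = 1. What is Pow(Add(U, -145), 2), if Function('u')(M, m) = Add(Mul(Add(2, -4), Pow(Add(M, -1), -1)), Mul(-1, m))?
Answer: 20736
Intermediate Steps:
Function('u')(M, m) = Add(Mul(-1, m), Mul(-2, Pow(Add(-1, M), -1))) (Function('u')(M, m) = Add(Mul(-2, Pow(Add(-1, M), -1)), Mul(-1, m)) = Add(Mul(-1, m), Mul(-2, Pow(Add(-1, M), -1))))
U = 1 (U = Mul(Pow(Add(-1, 0), -1), Add(-2, 1, Mul(-1, 0, 1))) = Mul(Pow(-1, -1), Add(-2, 1, 0)) = Mul(-1, -1) = 1)
Pow(Add(U, -145), 2) = Pow(Add(1, -145), 2) = Pow(-144, 2) = 20736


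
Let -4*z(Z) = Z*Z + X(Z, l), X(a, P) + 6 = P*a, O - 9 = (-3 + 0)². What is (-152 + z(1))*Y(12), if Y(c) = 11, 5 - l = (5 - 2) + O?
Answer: -6457/4 ≈ -1614.3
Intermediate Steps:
O = 18 (O = 9 + (-3 + 0)² = 9 + (-3)² = 9 + 9 = 18)
l = -16 (l = 5 - ((5 - 2) + 18) = 5 - (3 + 18) = 5 - 1*21 = 5 - 21 = -16)
X(a, P) = -6 + P*a
z(Z) = 3/2 + 4*Z - Z²/4 (z(Z) = -(Z*Z + (-6 - 16*Z))/4 = -(Z² + (-6 - 16*Z))/4 = -(-6 + Z² - 16*Z)/4 = 3/2 + 4*Z - Z²/4)
(-152 + z(1))*Y(12) = (-152 + (3/2 + 4*1 - ¼*1²))*11 = (-152 + (3/2 + 4 - ¼*1))*11 = (-152 + (3/2 + 4 - ¼))*11 = (-152 + 21/4)*11 = -587/4*11 = -6457/4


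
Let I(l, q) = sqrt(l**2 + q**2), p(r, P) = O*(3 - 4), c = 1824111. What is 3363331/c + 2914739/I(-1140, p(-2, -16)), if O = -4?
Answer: 3363331/1824111 + 2914739*sqrt(81226)/324904 ≈ 2558.6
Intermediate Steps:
p(r, P) = 4 (p(r, P) = -4*(3 - 4) = -4*(-1) = 4)
3363331/c + 2914739/I(-1140, p(-2, -16)) = 3363331/1824111 + 2914739/(sqrt((-1140)**2 + 4**2)) = 3363331*(1/1824111) + 2914739/(sqrt(1299600 + 16)) = 3363331/1824111 + 2914739/(sqrt(1299616)) = 3363331/1824111 + 2914739/((4*sqrt(81226))) = 3363331/1824111 + 2914739*(sqrt(81226)/324904) = 3363331/1824111 + 2914739*sqrt(81226)/324904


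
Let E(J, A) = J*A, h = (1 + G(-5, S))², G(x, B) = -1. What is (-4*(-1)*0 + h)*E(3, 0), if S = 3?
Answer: 0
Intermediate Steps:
h = 0 (h = (1 - 1)² = 0² = 0)
E(J, A) = A*J
(-4*(-1)*0 + h)*E(3, 0) = (-4*(-1)*0 + 0)*(0*3) = (4*0 + 0)*0 = (0 + 0)*0 = 0*0 = 0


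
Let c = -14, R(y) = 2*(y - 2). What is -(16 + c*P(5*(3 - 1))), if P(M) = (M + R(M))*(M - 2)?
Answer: 2896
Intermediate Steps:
R(y) = -4 + 2*y (R(y) = 2*(-2 + y) = -4 + 2*y)
P(M) = (-4 + 3*M)*(-2 + M) (P(M) = (M + (-4 + 2*M))*(M - 2) = (-4 + 3*M)*(-2 + M))
-(16 + c*P(5*(3 - 1))) = -(16 - 14*(8 - 50*(3 - 1) + 3*(5*(3 - 1))**2)) = -(16 - 14*(8 - 50*2 + 3*(5*2)**2)) = -(16 - 14*(8 - 10*10 + 3*10**2)) = -(16 - 14*(8 - 100 + 3*100)) = -(16 - 14*(8 - 100 + 300)) = -(16 - 14*208) = -(16 - 2912) = -1*(-2896) = 2896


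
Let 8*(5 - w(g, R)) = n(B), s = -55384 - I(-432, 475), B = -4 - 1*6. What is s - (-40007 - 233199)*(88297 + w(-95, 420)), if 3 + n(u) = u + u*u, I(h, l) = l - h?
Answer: 96486435223/4 ≈ 2.4122e+10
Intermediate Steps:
B = -10 (B = -4 - 6 = -10)
s = -56291 (s = -55384 - (475 - 1*(-432)) = -55384 - (475 + 432) = -55384 - 1*907 = -55384 - 907 = -56291)
n(u) = -3 + u + u² (n(u) = -3 + (u + u*u) = -3 + (u + u²) = -3 + u + u²)
w(g, R) = -47/8 (w(g, R) = 5 - (-3 - 10 + (-10)²)/8 = 5 - (-3 - 10 + 100)/8 = 5 - ⅛*87 = 5 - 87/8 = -47/8)
s - (-40007 - 233199)*(88297 + w(-95, 420)) = -56291 - (-40007 - 233199)*(88297 - 47/8) = -56291 - (-273206)*706329/8 = -56291 - 1*(-96486660387/4) = -56291 + 96486660387/4 = 96486435223/4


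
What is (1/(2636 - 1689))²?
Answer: 1/896809 ≈ 1.1151e-6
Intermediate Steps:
(1/(2636 - 1689))² = (1/947)² = 1/896809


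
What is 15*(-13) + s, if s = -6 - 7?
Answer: -208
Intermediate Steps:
s = -13
15*(-13) + s = 15*(-13) - 13 = -195 - 13 = -208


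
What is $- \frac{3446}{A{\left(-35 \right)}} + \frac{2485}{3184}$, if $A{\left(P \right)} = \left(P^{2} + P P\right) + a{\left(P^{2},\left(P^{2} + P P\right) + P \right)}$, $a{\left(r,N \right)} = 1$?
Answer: $- \frac{4881329}{7803984} \approx -0.62549$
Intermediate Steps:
$A{\left(P \right)} = 1 + 2 P^{2}$ ($A{\left(P \right)} = \left(P^{2} + P P\right) + 1 = \left(P^{2} + P^{2}\right) + 1 = 2 P^{2} + 1 = 1 + 2 P^{2}$)
$- \frac{3446}{A{\left(-35 \right)}} + \frac{2485}{3184} = - \frac{3446}{1 + 2 \left(-35\right)^{2}} + \frac{2485}{3184} = - \frac{3446}{1 + 2 \cdot 1225} + 2485 \cdot \frac{1}{3184} = - \frac{3446}{1 + 2450} + \frac{2485}{3184} = - \frac{3446}{2451} + \frac{2485}{3184} = - \frac{4881329}{7803984}$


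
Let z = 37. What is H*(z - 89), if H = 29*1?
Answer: -1508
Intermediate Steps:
H = 29
H*(z - 89) = 29*(37 - 89) = 29*(-52) = -1508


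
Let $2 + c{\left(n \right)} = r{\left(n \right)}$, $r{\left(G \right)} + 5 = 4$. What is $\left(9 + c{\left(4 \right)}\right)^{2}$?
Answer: $36$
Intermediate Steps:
$r{\left(G \right)} = -1$ ($r{\left(G \right)} = -5 + 4 = -1$)
$c{\left(n \right)} = -3$ ($c{\left(n \right)} = -2 - 1 = -3$)
$\left(9 + c{\left(4 \right)}\right)^{2} = \left(9 - 3\right)^{2} = 6^{2} = 36$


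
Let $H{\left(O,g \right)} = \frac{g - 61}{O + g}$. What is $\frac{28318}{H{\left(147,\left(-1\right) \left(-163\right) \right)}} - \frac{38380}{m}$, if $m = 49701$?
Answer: $\frac{24238904990}{281639} \approx 86064.0$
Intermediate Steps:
$H{\left(O,g \right)} = \frac{-61 + g}{O + g}$
$\frac{28318}{H{\left(147,\left(-1\right) \left(-163\right) \right)}} - \frac{38380}{m} = \frac{28318}{\frac{1}{147 - -163} \left(-61 - -163\right)} - \frac{38380}{49701} = \frac{28318}{\frac{1}{147 + 163} \left(-61 + 163\right)} - \frac{38380}{49701} = \frac{28318}{\frac{1}{310} \cdot 102} - \frac{38380}{49701} = \frac{28318}{\frac{51}{155}} - \frac{38380}{49701} = 28318 \cdot \frac{155}{51} - \frac{38380}{49701} = \frac{4389290}{51} - \frac{38380}{49701} = \frac{24238904990}{281639}$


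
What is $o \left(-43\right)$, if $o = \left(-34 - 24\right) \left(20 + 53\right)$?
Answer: $182062$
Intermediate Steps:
$o = -4234$ ($o = \left(-58\right) 73 = -4234$)
$o \left(-43\right) = \left(-4234\right) \left(-43\right) = 182062$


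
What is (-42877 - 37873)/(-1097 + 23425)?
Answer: -40375/11164 ≈ -3.6165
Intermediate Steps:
(-42877 - 37873)/(-1097 + 23425) = -80750/22328 = -80750*1/22328 = -40375/11164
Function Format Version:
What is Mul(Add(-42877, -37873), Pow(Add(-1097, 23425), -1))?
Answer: Rational(-40375, 11164) ≈ -3.6165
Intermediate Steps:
Mul(Add(-42877, -37873), Pow(Add(-1097, 23425), -1)) = Mul(-80750, Pow(22328, -1)) = Mul(-80750, Rational(1, 22328)) = Rational(-40375, 11164)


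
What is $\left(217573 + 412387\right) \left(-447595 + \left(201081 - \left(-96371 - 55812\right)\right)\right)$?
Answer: $-59424756760$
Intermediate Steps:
$\left(217573 + 412387\right) \left(-447595 + \left(201081 - \left(-96371 - 55812\right)\right)\right) = 629960 \left(-447595 + \left(201081 - \left(-96371 - 55812\right)\right)\right) = 629960 \left(-447595 + \left(201081 - -152183\right)\right) = 629960 \left(-447595 + \left(201081 + 152183\right)\right) = 629960 \left(-447595 + 353264\right) = 629960 \left(-94331\right) = -59424756760$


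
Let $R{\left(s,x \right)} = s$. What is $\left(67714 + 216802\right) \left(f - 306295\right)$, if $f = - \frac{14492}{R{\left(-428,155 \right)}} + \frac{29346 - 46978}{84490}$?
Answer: $- \frac{393874602086808632}{4520215} \approx -8.7136 \cdot 10^{10}$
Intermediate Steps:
$f = \frac{152110323}{4520215}$ ($f = - \frac{14492}{-428} + \frac{29346 - 46978}{84490} = \left(-14492\right) \left(- \frac{1}{428}\right) + \left(29346 - 46978\right) \frac{1}{84490} = \frac{3623}{107} - \frac{8816}{42245} = \frac{152110323}{4520215} \approx 33.651$)
$\left(67714 + 216802\right) \left(f - 306295\right) = \left(67714 + 216802\right) \left(\frac{152110323}{4520215} - 306295\right) = 284516 \left(- \frac{1384367143102}{4520215}\right) = - \frac{393874602086808632}{4520215}$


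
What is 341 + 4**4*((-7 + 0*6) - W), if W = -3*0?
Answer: -1451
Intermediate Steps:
W = 0
341 + 4**4*((-7 + 0*6) - W) = 341 + 4**4*((-7 + 0*6) - 1*0) = 341 + 256*((-7 + 0) + 0) = 341 + 256*(-7 + 0) = 341 + 256*(-7) = 341 - 1792 = -1451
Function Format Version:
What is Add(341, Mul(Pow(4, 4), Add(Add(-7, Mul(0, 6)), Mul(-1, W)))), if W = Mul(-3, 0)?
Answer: -1451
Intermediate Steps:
W = 0
Add(341, Mul(Pow(4, 4), Add(Add(-7, Mul(0, 6)), Mul(-1, W)))) = Add(341, Mul(Pow(4, 4), Add(Add(-7, Mul(0, 6)), Mul(-1, 0)))) = Add(341, Mul(256, Add(Add(-7, 0), 0))) = Add(341, Mul(256, Add(-7, 0))) = Add(341, Mul(256, -7)) = Add(341, -1792) = -1451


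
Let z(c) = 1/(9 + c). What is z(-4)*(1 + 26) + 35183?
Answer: 175942/5 ≈ 35188.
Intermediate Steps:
z(-4)*(1 + 26) + 35183 = (1 + 26)/(9 - 4) + 35183 = 27/5 + 35183 = 175942/5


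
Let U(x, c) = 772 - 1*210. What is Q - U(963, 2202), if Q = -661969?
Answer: -662531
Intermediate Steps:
U(x, c) = 562 (U(x, c) = 772 - 210 = 562)
Q - U(963, 2202) = -661969 - 1*562 = -661969 - 562 = -662531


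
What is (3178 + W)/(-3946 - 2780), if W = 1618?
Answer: -2398/3363 ≈ -0.71305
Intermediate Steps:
(3178 + W)/(-3946 - 2780) = (3178 + 1618)/(-3946 - 2780) = 4796/(-6726) = 4796*(-1/6726) = -2398/3363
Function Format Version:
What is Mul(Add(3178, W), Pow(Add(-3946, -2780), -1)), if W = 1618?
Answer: Rational(-2398, 3363) ≈ -0.71305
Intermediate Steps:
Mul(Add(3178, W), Pow(Add(-3946, -2780), -1)) = Mul(Add(3178, 1618), Pow(Add(-3946, -2780), -1)) = Mul(4796, Pow(-6726, -1)) = Mul(4796, Rational(-1, 6726)) = Rational(-2398, 3363)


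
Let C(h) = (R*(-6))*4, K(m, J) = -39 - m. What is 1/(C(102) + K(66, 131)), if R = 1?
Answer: -1/129 ≈ -0.0077519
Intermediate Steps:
C(h) = -24 (C(h) = (1*(-6))*4 = -6*4 = -24)
1/(C(102) + K(66, 131)) = 1/(-24 + (-39 - 1*66)) = 1/(-24 + (-39 - 66)) = 1/(-24 - 105) = 1/(-129) = -1/129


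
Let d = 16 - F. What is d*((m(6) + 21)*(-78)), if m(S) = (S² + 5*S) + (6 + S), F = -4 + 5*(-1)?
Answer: -193050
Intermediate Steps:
F = -9 (F = -4 - 5 = -9)
m(S) = 6 + S² + 6*S
d = 25 (d = 16 - 1*(-9) = 16 + 9 = 25)
d*((m(6) + 21)*(-78)) = 25*(((6 + 6² + 6*6) + 21)*(-78)) = 25*(((6 + 36 + 36) + 21)*(-78)) = 25*((78 + 21)*(-78)) = 25*(99*(-78)) = 25*(-7722) = -193050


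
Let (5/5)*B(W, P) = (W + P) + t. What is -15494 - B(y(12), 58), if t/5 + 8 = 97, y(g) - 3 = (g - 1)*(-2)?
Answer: -15978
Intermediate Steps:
y(g) = 5 - 2*g (y(g) = 3 + (g - 1)*(-2) = 3 + (-1 + g)*(-2) = 3 + (2 - 2*g) = 5 - 2*g)
t = 445 (t = -40 + 5*97 = -40 + 485 = 445)
B(W, P) = 445 + P + W (B(W, P) = (W + P) + 445 = (P + W) + 445 = 445 + P + W)
-15494 - B(y(12), 58) = -15494 - (445 + 58 + (5 - 2*12)) = -15494 - (445 + 58 + (5 - 24)) = -15494 - (445 + 58 - 19) = -15494 - 1*484 = -15494 - 484 = -15978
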